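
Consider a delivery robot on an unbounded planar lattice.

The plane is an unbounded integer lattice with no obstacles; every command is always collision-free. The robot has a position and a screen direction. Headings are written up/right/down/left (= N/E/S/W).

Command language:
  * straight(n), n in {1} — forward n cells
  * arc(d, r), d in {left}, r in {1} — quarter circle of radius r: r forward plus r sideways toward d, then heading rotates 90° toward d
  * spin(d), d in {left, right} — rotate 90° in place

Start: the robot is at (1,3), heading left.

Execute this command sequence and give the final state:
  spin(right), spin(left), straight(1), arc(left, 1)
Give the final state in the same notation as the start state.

at (-1,2), heading down

from: at (1,3), heading left
[1] after spin(right): at (1,3), heading up
[2] after spin(left): at (1,3), heading left
[3] after straight(1): at (0,3), heading left
[4] after arc(left, 1): at (-1,2), heading down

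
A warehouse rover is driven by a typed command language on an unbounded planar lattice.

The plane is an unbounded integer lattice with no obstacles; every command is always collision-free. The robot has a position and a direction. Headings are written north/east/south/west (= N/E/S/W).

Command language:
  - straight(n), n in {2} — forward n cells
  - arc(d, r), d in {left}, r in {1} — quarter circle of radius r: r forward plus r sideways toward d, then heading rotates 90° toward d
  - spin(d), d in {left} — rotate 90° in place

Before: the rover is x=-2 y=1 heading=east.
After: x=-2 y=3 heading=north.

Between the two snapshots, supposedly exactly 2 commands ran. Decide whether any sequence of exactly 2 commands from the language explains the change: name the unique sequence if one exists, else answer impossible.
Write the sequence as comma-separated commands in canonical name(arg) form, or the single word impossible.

key: order matters: swapping spin(left) and straight(2) lands elsewhere
begin: x=-2 y=1 heading=east
1. spin(left) → x=-2 y=1 heading=north
2. straight(2) → x=-2 y=3 heading=north
no other 2-command option fits: unique.

spin(left), straight(2)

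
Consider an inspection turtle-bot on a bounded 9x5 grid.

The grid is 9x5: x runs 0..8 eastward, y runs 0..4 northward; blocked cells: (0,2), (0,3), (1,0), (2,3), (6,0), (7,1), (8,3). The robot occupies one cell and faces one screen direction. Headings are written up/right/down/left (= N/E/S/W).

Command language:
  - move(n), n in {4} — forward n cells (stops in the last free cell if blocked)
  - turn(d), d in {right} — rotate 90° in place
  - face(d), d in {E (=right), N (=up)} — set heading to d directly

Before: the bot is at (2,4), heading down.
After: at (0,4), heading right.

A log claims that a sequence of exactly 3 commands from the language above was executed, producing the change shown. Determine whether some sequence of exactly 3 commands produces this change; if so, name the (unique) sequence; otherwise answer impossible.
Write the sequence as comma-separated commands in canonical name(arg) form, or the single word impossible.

turn(right), move(4), face(E)

key: position moved to (0,4) AND the heading swung to E — translation plus rotation needed
start: at (2,4), heading down
[1] after turn(right): at (2,4), heading left
[2] after move(4): at (0,4), heading left
[3] after face(E): at (0,4), heading right
no rival 3-sequence matches.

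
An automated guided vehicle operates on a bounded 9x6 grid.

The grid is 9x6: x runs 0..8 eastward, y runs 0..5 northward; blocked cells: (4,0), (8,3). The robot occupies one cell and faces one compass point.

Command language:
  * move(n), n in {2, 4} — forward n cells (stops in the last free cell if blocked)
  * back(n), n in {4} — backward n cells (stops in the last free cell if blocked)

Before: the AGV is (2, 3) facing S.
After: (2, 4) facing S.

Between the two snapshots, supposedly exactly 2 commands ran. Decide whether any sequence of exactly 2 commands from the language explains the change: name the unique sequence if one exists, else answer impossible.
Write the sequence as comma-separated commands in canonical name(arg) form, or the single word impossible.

move(4), back(4)

key: still facing S at the end — nothing in the sequence rotates
from: (2, 3) facing S
[1] after move(4): (2, 0) facing S
[2] after back(4): (2, 4) facing S
uniquely the one of 9 2-step routes that fits.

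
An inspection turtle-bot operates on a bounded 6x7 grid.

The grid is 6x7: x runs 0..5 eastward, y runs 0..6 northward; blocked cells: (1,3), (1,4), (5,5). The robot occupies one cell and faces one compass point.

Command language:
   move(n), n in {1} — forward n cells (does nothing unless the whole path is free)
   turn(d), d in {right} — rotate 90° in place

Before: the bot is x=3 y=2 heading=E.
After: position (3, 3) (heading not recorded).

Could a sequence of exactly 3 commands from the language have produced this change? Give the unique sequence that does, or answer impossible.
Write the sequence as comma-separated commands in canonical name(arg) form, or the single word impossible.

impossible

no 3-step route produces this change.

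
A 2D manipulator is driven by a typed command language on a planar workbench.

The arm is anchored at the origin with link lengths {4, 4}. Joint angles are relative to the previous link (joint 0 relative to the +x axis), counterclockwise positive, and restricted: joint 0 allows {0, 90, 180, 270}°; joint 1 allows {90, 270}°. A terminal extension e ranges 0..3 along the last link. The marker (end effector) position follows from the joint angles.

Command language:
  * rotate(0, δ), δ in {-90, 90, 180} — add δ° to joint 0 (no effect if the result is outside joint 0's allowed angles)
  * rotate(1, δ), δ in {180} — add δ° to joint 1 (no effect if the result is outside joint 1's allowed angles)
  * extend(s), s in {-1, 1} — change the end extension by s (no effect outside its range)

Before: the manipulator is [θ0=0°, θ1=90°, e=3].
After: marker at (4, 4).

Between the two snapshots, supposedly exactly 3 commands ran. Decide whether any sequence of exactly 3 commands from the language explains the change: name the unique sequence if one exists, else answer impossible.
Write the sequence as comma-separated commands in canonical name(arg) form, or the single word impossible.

extend(-1), extend(-1), extend(-1)

t0: [θ0=0°, θ1=90°, e=3]
t=1 extend(-1) ⇒ [θ0=0°, θ1=90°, e=2]
t=2 extend(-1) ⇒ [θ0=0°, θ1=90°, e=1]
t=3 extend(-1) ⇒ [θ0=0°, θ1=90°, e=0]
uniquely the one of 216 3-step routes that fits.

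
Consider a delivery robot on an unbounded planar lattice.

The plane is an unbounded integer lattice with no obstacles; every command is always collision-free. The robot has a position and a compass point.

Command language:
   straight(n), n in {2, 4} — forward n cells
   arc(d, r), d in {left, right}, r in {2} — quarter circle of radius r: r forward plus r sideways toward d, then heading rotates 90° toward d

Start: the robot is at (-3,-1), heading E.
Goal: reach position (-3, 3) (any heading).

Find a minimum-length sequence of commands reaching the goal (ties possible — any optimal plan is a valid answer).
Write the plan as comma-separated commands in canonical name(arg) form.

arc(left, 2), arc(left, 2)

start: at (-3,-1), heading E
[1] after arc(left, 2): at (-1,1), heading N
[2] after arc(left, 2): at (-3,3), heading W
nothing shorter than 2 reaches the goal.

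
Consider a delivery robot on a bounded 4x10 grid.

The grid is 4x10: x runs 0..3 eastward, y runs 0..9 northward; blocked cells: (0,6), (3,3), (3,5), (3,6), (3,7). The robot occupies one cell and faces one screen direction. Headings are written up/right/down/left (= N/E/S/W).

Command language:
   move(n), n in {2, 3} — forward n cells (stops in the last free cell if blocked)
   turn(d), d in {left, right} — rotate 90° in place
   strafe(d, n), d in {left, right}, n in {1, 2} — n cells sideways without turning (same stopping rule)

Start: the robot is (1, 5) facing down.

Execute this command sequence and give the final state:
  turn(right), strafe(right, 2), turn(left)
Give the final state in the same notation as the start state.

from: (1, 5) facing down
1. turn(right) → (1, 5) facing left
2. strafe(right, 2) → (1, 7) facing left
3. turn(left) → (1, 7) facing down

(1, 7) facing down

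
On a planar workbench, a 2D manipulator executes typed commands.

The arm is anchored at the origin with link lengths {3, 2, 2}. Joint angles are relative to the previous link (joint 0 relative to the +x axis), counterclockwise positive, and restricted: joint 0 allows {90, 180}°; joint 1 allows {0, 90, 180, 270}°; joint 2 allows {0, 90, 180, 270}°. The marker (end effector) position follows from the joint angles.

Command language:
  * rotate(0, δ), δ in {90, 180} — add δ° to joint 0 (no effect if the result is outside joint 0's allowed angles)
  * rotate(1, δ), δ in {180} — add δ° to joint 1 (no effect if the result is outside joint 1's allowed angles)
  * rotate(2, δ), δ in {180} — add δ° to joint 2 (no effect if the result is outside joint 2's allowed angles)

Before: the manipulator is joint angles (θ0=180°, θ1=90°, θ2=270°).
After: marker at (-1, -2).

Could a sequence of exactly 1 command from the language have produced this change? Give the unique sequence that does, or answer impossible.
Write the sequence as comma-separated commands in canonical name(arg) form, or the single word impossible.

rotate(2, 180)

start: joint angles (θ0=180°, θ1=90°, θ2=270°)
[1] after rotate(2, 180): joint angles (θ0=180°, θ1=90°, θ2=90°)
no other 1-command option fits: unique.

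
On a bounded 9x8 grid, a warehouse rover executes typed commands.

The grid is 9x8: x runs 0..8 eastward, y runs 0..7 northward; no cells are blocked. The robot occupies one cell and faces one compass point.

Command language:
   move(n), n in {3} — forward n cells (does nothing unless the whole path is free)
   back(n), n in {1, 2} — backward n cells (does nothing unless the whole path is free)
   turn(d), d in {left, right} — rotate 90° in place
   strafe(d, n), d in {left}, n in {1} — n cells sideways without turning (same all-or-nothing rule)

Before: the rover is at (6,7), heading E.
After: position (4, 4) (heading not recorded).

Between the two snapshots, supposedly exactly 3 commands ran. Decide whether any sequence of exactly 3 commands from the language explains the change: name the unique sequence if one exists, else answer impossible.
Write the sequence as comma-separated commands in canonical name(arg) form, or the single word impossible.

key: running move(3) before back(2) would end elsewhere — order is forced
t0: at (6,7), heading E
1. back(2) → at (4,7), heading E
2. turn(right) → at (4,7), heading S
3. move(3) → at (4,4), heading S
all 216 alternatives checked — unique.

back(2), turn(right), move(3)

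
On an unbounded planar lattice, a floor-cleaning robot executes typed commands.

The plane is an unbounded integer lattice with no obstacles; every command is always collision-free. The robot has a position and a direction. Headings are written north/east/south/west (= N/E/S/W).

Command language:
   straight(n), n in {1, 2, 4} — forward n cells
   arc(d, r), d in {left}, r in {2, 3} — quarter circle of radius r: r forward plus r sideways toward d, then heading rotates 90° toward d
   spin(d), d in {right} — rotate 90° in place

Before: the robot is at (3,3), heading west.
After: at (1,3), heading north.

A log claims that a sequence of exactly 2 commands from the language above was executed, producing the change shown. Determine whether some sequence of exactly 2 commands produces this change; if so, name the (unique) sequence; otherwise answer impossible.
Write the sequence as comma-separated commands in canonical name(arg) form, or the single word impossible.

straight(2), spin(right)

key: running spin(right) before straight(2) would end elsewhere — order is forced
from: at (3,3), heading west
t=1 straight(2) ⇒ at (1,3), heading west
t=2 spin(right) ⇒ at (1,3), heading north
all 36 alternatives checked — unique.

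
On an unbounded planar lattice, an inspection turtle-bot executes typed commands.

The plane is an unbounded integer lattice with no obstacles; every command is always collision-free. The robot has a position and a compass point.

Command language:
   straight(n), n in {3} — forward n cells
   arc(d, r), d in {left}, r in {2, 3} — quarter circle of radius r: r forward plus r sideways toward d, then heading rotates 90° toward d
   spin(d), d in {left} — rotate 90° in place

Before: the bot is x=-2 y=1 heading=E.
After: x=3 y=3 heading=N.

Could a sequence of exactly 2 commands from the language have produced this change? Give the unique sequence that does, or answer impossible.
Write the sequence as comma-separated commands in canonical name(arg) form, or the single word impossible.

straight(3), arc(left, 2)

key: running arc(left, 2) before straight(3) would end elsewhere — order is forced
from: x=-2 y=1 heading=E
[1] after straight(3): x=1 y=1 heading=E
[2] after arc(left, 2): x=3 y=3 heading=N
uniquely the one of 16 2-step routes that fits.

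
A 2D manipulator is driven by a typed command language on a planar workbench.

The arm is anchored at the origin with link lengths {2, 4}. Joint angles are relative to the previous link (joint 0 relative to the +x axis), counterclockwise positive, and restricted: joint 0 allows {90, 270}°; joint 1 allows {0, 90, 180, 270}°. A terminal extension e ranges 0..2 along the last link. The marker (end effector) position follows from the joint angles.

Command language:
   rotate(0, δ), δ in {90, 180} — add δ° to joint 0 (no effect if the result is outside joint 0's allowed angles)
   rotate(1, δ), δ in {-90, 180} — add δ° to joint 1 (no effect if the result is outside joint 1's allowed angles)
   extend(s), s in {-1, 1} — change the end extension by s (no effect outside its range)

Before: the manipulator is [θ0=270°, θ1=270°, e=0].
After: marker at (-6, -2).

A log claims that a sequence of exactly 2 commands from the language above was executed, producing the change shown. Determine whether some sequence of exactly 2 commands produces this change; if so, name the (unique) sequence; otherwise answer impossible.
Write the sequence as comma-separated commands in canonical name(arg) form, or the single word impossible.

extend(1), extend(1)

start: [θ0=270°, θ1=270°, e=0]
[1] after extend(1): [θ0=270°, θ1=270°, e=1]
[2] after extend(1): [θ0=270°, θ1=270°, e=2]
no other 2-command option fits: unique.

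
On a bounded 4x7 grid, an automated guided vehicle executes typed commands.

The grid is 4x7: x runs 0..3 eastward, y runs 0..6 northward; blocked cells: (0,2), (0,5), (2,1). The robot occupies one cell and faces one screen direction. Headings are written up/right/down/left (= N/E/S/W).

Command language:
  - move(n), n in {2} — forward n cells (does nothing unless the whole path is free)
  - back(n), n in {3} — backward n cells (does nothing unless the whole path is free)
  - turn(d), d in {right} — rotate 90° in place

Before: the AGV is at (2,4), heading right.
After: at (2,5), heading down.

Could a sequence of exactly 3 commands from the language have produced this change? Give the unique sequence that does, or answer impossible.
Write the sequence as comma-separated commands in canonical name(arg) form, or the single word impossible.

turn(right), move(2), back(3)

key: position moved to (2,5) AND the heading swung to S — translation plus rotation needed
start: at (2,4), heading right
1. turn(right) → at (2,4), heading down
2. move(2) → at (2,2), heading down
3. back(3) → at (2,5), heading down
no other 3-command option fits: unique.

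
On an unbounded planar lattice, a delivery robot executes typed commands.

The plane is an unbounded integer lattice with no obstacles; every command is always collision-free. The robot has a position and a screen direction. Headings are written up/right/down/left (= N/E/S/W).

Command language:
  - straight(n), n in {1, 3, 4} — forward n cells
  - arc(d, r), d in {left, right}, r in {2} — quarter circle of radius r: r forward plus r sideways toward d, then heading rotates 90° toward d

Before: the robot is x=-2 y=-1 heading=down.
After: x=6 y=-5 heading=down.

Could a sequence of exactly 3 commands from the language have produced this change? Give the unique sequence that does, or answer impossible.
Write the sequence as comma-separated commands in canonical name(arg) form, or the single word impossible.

key: heading stays S — rotations cancel among the 3 commands
t0: x=-2 y=-1 heading=down
1. arc(left, 2) → x=0 y=-3 heading=right
2. straight(4) → x=4 y=-3 heading=right
3. arc(right, 2) → x=6 y=-5 heading=down
no other 3-command option fits: unique.

arc(left, 2), straight(4), arc(right, 2)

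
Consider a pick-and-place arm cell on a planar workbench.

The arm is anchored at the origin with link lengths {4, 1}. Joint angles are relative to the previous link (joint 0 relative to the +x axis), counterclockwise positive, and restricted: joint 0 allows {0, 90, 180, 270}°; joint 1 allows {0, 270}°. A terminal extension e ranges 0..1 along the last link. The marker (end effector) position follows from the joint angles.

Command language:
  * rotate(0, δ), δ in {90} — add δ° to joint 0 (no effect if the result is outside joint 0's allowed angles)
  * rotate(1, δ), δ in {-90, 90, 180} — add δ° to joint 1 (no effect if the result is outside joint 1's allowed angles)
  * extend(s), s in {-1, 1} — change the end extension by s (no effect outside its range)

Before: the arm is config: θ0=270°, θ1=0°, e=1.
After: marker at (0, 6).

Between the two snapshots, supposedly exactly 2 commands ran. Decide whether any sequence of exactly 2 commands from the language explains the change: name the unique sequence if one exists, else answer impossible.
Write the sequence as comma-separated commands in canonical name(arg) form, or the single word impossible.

rotate(0, 90), rotate(0, 90)

start: config: θ0=270°, θ1=0°, e=1
step 1 (rotate(0, 90)): config: θ0=0°, θ1=0°, e=1
step 2 (rotate(0, 90)): config: θ0=90°, θ1=0°, e=1
no other 2-command option fits: unique.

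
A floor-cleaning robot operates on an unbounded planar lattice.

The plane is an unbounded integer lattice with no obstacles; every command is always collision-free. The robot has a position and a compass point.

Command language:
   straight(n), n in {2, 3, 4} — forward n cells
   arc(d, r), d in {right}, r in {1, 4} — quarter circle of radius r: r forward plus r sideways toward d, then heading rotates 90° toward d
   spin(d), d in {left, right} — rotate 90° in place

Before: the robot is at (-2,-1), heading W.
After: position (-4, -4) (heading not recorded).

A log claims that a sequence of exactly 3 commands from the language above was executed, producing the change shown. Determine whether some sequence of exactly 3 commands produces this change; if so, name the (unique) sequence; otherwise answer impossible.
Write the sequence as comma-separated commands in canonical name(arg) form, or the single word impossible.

straight(2), spin(left), straight(3)

key: running straight(3) before straight(2) would end elsewhere — order is forced
t0: at (-2,-1), heading W
1. straight(2) → at (-4,-1), heading W
2. spin(left) → at (-4,-1), heading S
3. straight(3) → at (-4,-4), heading S
uniquely the one of 343 3-step routes that fits.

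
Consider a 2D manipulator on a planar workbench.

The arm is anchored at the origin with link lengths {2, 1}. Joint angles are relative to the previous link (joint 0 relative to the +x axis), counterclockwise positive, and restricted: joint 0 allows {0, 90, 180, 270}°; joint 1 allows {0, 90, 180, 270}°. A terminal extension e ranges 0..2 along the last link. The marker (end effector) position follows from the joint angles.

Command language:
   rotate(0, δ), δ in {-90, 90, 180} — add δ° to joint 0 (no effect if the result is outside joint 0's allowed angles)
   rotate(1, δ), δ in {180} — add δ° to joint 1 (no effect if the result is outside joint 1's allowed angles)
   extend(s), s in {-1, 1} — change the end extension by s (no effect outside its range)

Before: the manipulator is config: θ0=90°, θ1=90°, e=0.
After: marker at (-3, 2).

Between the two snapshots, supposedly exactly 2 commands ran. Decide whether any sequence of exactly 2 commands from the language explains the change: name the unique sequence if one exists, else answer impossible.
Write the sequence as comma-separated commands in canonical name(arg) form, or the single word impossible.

extend(1), extend(1)

start: config: θ0=90°, θ1=90°, e=0
1. extend(1) → config: θ0=90°, θ1=90°, e=1
2. extend(1) → config: θ0=90°, θ1=90°, e=2
no other 2-command option fits: unique.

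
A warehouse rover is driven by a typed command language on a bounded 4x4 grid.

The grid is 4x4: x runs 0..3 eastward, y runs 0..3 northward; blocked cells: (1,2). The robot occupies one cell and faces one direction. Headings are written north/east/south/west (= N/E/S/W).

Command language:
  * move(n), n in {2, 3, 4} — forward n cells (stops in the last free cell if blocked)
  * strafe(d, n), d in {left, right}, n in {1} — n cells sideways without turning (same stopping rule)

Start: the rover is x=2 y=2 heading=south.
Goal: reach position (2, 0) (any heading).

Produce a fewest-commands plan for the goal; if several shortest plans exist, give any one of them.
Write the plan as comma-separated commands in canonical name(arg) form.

begin: x=2 y=2 heading=south
step 1 (move(4)): x=2 y=0 heading=south
nothing shorter than 1 reaches the goal.

move(4)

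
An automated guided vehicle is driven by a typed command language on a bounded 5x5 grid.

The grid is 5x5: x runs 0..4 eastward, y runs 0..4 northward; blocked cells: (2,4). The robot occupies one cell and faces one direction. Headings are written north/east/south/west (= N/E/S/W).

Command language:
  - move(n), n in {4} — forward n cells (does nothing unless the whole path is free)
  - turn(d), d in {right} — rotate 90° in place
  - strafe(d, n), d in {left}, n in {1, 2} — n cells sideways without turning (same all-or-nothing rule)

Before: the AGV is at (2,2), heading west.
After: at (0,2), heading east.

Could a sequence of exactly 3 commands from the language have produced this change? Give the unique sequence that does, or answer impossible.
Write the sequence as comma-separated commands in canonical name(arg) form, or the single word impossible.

turn(right), strafe(left, 2), turn(right)

key: cell and facing (now E) both changed — the 3 commands mix motion and turning
initial: at (2,2), heading west
1. turn(right) → at (2,2), heading north
2. strafe(left, 2) → at (0,2), heading north
3. turn(right) → at (0,2), heading east
no rival 3-sequence matches.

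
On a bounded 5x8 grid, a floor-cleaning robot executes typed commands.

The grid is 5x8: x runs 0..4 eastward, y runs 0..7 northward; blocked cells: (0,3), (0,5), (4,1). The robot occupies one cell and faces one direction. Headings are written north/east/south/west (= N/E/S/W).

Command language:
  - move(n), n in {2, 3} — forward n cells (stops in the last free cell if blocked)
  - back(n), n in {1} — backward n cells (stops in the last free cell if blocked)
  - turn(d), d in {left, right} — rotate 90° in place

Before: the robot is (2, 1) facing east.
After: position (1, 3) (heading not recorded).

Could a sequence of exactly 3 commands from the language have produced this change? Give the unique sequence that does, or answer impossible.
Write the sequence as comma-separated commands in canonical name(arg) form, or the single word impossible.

back(1), turn(left), move(2)

key: order matters: swapping back(1) and move(2) lands elsewhere
t0: (2, 1) facing east
t=1 back(1) ⇒ (1, 1) facing east
t=2 turn(left) ⇒ (1, 1) facing north
t=3 move(2) ⇒ (1, 3) facing north
uniquely the one of 125 3-step routes that fits.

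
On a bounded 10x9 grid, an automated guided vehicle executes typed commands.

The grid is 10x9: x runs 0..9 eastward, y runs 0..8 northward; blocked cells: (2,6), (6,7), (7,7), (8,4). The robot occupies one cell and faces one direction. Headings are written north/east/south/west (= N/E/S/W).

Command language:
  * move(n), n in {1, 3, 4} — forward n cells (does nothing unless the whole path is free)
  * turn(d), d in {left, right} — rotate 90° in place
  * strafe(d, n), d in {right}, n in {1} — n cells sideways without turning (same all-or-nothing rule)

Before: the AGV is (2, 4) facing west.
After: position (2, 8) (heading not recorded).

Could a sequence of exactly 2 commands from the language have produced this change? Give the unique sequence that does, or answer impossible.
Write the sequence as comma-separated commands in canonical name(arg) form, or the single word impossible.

every 2-command combo misses the target.

impossible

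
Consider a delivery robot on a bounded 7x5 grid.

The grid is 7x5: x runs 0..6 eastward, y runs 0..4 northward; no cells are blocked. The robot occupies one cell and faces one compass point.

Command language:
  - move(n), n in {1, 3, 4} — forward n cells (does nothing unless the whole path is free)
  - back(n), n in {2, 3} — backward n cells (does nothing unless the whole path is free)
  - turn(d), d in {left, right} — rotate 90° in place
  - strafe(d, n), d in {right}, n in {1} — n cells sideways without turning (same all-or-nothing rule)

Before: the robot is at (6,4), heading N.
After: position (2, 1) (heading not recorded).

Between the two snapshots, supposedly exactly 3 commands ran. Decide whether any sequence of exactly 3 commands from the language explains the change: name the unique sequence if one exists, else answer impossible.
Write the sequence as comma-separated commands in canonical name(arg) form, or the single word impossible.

key: running move(4) before back(3) would end elsewhere — order is forced
initial: at (6,4), heading N
1. back(3) → at (6,1), heading N
2. turn(left) → at (6,1), heading W
3. move(4) → at (2,1), heading W
no rival 3-sequence matches.

back(3), turn(left), move(4)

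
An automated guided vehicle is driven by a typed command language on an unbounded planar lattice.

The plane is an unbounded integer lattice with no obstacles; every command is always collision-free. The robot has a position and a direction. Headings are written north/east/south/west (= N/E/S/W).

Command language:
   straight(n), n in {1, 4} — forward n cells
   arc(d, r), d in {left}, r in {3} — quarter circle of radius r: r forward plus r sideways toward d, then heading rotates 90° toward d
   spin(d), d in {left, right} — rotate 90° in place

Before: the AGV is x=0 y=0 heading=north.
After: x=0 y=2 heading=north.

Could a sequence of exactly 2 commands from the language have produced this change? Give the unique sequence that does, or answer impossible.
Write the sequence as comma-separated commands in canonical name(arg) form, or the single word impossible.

key: heading stays N — no command in the sequence turns
t0: x=0 y=0 heading=north
1. straight(1) → x=0 y=1 heading=north
2. straight(1) → x=0 y=2 heading=north
no other 2-command option fits: unique.

straight(1), straight(1)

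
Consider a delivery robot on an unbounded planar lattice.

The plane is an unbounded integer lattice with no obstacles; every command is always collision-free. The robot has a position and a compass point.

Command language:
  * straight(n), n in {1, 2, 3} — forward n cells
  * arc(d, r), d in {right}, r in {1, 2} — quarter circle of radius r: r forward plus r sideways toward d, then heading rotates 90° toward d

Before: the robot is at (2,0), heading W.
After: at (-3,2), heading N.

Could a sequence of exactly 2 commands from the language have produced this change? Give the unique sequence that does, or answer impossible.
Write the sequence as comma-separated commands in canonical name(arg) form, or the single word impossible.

straight(3), arc(right, 2)

key: cell and facing (now N) both changed — the 2 commands mix motion and turning
initial: at (2,0), heading W
step 1 (straight(3)): at (-1,0), heading W
step 2 (arc(right, 2)): at (-3,2), heading N
uniquely the one of 25 2-step routes that fits.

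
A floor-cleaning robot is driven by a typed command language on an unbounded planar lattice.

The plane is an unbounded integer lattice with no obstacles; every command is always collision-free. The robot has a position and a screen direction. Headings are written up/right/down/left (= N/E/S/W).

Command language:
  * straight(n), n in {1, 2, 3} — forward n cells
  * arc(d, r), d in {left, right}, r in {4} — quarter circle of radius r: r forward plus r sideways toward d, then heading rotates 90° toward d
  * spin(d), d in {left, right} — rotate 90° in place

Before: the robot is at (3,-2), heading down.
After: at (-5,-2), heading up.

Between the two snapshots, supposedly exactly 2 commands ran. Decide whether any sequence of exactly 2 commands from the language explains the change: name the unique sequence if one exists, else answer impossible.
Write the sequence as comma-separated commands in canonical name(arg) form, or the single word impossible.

key: cell and facing (now N) both changed — the 2 commands mix motion and turning
initial: at (3,-2), heading down
1. arc(right, 4) → at (-1,-6), heading left
2. arc(right, 4) → at (-5,-2), heading up
no rival 2-sequence matches.

arc(right, 4), arc(right, 4)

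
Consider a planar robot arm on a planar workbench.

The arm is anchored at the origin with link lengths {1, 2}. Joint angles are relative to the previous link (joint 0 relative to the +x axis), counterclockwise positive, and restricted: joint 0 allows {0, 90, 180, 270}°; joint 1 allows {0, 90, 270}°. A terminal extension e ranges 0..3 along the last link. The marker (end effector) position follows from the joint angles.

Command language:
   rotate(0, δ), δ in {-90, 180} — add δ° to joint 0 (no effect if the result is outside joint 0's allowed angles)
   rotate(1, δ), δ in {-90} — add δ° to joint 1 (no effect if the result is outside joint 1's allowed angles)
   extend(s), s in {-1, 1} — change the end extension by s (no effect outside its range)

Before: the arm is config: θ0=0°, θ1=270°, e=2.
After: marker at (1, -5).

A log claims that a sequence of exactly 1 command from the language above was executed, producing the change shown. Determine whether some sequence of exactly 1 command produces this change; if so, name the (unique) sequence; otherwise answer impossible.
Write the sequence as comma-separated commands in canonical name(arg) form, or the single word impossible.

extend(1)

initial: config: θ0=0°, θ1=270°, e=2
1. extend(1) → config: θ0=0°, θ1=270°, e=3
no rival 1-sequence matches.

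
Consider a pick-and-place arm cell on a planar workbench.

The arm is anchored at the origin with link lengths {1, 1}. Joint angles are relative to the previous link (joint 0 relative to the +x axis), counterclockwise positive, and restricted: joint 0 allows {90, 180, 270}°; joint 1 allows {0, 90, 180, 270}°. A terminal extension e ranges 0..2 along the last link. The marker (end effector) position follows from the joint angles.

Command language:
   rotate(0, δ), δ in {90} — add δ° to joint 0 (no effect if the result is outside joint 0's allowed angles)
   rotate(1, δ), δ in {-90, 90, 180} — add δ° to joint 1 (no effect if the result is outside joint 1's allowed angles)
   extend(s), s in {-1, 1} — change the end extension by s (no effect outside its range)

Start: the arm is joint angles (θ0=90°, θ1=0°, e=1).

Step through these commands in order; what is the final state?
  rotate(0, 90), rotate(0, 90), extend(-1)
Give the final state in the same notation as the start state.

joint angles (θ0=270°, θ1=0°, e=0)

from: joint angles (θ0=90°, θ1=0°, e=1)
1. rotate(0, 90) → joint angles (θ0=180°, θ1=0°, e=1)
2. rotate(0, 90) → joint angles (θ0=270°, θ1=0°, e=1)
3. extend(-1) → joint angles (θ0=270°, θ1=0°, e=0)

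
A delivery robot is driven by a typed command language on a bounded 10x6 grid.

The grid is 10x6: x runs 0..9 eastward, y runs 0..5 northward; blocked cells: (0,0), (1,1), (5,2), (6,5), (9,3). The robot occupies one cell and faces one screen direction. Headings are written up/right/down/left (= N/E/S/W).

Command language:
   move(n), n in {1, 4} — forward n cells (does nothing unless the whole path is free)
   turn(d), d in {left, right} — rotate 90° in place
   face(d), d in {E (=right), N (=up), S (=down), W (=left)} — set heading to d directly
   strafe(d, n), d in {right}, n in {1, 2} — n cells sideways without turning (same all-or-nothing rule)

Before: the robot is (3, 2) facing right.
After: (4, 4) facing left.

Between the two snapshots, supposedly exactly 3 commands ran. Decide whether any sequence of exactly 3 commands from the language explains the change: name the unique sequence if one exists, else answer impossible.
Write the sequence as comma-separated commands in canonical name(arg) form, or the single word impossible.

key: cell and facing (now W) both changed — the 3 commands mix motion and turning
from: (3, 2) facing right
step 1 (move(1)): (4, 2) facing right
step 2 (face(W)): (4, 2) facing left
step 3 (strafe(right, 2)): (4, 4) facing left
no rival 3-sequence matches.

move(1), face(W), strafe(right, 2)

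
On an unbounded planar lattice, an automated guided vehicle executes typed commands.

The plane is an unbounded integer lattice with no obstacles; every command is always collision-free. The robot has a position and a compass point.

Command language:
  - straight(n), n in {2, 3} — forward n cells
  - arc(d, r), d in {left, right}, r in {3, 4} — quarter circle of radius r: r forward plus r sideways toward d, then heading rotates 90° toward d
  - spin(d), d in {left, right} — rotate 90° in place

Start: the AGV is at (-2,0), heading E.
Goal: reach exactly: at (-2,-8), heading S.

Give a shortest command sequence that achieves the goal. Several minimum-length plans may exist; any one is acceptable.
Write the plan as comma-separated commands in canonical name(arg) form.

begin: at (-2,0), heading E
step 1 (arc(right, 4)): at (2,-4), heading S
step 2 (arc(right, 4)): at (-2,-8), heading W
step 3 (spin(left)): at (-2,-8), heading S
shorter routes all fall short; 3 is best.

arc(right, 4), arc(right, 4), spin(left)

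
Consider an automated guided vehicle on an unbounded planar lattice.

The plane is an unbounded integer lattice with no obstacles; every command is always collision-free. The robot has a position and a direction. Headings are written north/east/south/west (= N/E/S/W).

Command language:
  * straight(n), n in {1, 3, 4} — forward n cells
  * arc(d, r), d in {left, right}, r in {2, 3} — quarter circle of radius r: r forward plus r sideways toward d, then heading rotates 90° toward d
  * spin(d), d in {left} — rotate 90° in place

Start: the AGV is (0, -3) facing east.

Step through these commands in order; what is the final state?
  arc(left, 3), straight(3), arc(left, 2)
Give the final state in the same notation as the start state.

begin: (0, -3) facing east
1. arc(left, 3) → (3, 0) facing north
2. straight(3) → (3, 3) facing north
3. arc(left, 2) → (1, 5) facing west

(1, 5) facing west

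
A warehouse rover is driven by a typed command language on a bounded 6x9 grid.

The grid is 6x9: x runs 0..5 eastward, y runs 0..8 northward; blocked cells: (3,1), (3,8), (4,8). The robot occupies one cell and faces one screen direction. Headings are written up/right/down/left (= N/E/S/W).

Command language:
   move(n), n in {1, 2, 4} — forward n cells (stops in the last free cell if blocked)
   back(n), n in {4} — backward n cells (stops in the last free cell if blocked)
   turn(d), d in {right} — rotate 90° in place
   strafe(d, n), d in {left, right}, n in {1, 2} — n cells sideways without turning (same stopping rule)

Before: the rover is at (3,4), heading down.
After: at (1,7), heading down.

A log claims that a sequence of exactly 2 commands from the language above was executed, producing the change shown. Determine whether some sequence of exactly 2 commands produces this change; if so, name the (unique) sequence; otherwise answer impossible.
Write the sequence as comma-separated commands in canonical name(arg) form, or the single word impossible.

key: order matters: swapping back(4) and strafe(right, 2) lands elsewhere
begin: at (3,4), heading down
t=1 back(4) ⇒ at (3,7), heading down
t=2 strafe(right, 2) ⇒ at (1,7), heading down
no other 2-command option fits: unique.

back(4), strafe(right, 2)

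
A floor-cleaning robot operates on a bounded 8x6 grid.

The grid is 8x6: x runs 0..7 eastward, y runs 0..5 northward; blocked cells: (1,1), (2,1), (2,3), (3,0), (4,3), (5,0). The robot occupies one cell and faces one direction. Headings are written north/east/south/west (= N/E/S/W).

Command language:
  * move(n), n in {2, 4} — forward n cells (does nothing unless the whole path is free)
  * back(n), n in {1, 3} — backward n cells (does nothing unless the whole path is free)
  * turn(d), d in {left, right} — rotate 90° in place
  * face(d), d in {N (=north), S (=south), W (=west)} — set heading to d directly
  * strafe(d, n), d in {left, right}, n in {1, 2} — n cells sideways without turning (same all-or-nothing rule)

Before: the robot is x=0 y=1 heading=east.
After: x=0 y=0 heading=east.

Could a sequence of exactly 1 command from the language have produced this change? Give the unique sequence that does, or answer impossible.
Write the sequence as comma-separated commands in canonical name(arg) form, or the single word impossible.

strafe(right, 1)

key: heading stays E — the single command does not turn
begin: x=0 y=1 heading=east
1. strafe(right, 1) → x=0 y=0 heading=east
no rival 1-sequence matches.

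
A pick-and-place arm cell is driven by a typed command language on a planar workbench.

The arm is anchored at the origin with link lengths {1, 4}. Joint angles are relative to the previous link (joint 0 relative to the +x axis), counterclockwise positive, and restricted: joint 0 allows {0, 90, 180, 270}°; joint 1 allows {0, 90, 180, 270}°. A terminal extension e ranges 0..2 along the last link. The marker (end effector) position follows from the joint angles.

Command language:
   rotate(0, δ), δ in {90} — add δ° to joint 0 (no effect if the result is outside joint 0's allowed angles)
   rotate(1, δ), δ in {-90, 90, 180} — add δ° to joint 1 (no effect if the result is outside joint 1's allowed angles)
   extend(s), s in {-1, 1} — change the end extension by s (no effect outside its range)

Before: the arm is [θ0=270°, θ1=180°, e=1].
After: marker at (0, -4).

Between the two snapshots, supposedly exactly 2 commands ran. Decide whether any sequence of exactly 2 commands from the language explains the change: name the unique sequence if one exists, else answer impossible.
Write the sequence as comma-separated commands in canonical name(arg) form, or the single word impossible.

initial: [θ0=270°, θ1=180°, e=1]
t=1 rotate(0, 90) ⇒ [θ0=0°, θ1=180°, e=1]
t=2 rotate(0, 90) ⇒ [θ0=90°, θ1=180°, e=1]
uniquely the one of 36 2-step routes that fits.

rotate(0, 90), rotate(0, 90)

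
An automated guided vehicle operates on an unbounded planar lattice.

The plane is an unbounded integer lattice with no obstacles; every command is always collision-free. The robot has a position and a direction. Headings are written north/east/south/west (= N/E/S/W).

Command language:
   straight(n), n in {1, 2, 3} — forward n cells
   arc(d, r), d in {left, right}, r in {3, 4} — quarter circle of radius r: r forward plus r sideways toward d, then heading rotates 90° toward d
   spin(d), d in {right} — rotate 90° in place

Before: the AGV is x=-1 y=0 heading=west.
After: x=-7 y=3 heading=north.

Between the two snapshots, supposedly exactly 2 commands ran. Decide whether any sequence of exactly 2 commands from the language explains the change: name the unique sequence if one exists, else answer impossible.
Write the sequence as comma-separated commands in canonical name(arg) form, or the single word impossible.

key: running arc(right, 3) before straight(3) would end elsewhere — order is forced
from: x=-1 y=0 heading=west
step 1 (straight(3)): x=-4 y=0 heading=west
step 2 (arc(right, 3)): x=-7 y=3 heading=north
all 64 alternatives checked — unique.

straight(3), arc(right, 3)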